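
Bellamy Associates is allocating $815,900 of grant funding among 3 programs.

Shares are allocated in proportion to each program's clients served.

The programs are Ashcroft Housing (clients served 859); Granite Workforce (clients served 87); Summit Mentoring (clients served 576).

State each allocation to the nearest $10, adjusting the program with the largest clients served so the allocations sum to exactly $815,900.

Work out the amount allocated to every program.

Ashcroft Housing: $460,480 | Granite Workforce: $46,640 | Summit Mentoring: $308,780

Combined clients served = 859 + 87 + 576 = 1,522.
Raw shares: Ashcroft Housing 460,484.95; Granite Workforce 46,638.17; Summit Mentoring 308,776.87.
Rounded to nearest $10: Ashcroft Housing $460,480; Granite Workforce $46,640; Summit Mentoring $308,780. Sum = $815,900.
No rounding difference to absorb.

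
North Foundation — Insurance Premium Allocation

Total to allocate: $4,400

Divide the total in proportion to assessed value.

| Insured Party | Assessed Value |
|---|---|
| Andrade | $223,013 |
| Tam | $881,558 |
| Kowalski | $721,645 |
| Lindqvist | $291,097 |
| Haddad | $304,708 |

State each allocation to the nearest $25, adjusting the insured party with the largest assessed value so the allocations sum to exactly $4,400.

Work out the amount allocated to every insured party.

Andrade: $400 | Tam: $1,625 | Kowalski: $1,300 | Lindqvist: $525 | Haddad: $550

Sum of assessed value: 2,422,021.
Pro-rata amounts: Andrade 223,013/2,422,021 × $4,400 = 405.14; Tam 881,558/2,422,021 × $4,400 = 1,601.50; Kowalski 721,645/2,422,021 × $4,400 = 1,310.99; Lindqvist 291,097/2,422,021 × $4,400 = 528.83; Haddad 304,708/2,422,021 × $4,400 = 553.55.
After rounding ($25): Andrade $400; Tam $1,600; Kowalski $1,300; Lindqvist $525; Haddad $550. Sum = $4,375.
Difference $4,400 − $4,375 = +$25 applied to largest assessed value (Tam): Tam becomes $1,625.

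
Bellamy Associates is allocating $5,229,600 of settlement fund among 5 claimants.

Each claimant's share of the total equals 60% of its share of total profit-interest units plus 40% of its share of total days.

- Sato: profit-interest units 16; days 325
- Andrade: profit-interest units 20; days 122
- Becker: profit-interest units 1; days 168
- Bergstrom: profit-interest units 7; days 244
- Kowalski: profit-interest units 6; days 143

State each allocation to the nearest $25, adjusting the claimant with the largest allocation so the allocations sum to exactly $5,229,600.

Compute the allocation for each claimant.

Totals — profit-interest units 50, days 1,002.
Combined weights (60% profit-interest units + 40% days): Sato 0.3217; Andrade 0.2887; Becker 0.0791; Bergstrom 0.1814; Kowalski 0.1291.
Pro-rata amounts: Sato 1,682,574.22; Andrade 1,509,799.09; Becker 413,482.86; Bergstrom 948,676.58; Kowalski 675,067.25.
At nearest $25: Sato $1,682,575; Andrade $1,509,800; Becker $413,475; Bergstrom $948,675; Kowalski $675,075. Sum = $5,229,600.
No rounding difference to absorb.

Sato: $1,682,575 · Andrade: $1,509,800 · Becker: $413,475 · Bergstrom: $948,675 · Kowalski: $675,075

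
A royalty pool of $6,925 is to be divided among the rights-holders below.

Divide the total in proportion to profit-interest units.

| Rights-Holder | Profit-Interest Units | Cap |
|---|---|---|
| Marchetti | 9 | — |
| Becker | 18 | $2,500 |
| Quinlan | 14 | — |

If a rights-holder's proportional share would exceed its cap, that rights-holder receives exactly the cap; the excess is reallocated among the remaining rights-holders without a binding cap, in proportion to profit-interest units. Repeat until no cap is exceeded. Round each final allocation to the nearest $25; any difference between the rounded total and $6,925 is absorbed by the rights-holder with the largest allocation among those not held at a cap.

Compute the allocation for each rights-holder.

Marchetti: $1,725; Becker: $2,500; Quinlan: $2,700

Total profit-interest units = 41.
Proportional shares (ignoring caps): Marchetti 1,520.12; Becker 3,040.24; Quinlan 2,364.63.
Cap binds for Becker ($2,500); residual $4,425 reallocated over remaining profit-interest units 23.
Redistributed shares: Marchetti 1,731.52 → $1,725; Quinlan 2,693.48 → $2,700.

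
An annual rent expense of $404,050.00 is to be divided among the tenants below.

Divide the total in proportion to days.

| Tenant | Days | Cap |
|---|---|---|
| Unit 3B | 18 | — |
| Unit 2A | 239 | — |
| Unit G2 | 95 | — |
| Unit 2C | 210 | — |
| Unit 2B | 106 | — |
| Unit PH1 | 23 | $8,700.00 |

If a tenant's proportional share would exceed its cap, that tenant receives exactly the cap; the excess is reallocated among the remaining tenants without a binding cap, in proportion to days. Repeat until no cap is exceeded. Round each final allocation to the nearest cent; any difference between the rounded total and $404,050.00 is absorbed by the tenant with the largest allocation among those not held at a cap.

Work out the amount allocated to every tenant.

Total days = 691.
Pro-rata shares before constraints: Unit 3B 10,525.1809; Unit 2A 139,751.0130; Unit G2 55,549.5658; Unit 2C 122,793.7771; Unit 2B 61,981.6208; Unit PH1 13,448.8423.
Capped: Unit PH1 ($8,700.00); remaining pool $395,350.00 reallocated over remaining days 668.
Redistributed shares: Unit 3B 10,653.1437 → $10,653.14; Unit 2A 141,450.0749 → $141,450.07; Unit G2 56,224.9251 → $56,224.93; Unit 2C 124,286.6766 → $124,286.68; Unit 2B 62,735.1796 → $62,735.18.

Unit 3B: $10,653.14 · Unit 2A: $141,450.07 · Unit G2: $56,224.93 · Unit 2C: $124,286.68 · Unit 2B: $62,735.18 · Unit PH1: $8,700.00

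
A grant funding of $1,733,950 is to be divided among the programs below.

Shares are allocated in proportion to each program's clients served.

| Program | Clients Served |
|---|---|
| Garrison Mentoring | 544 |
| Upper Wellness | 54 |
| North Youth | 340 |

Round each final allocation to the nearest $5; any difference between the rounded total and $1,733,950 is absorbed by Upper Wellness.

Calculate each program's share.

Clients served total: 938.
Pro-rata amounts: Garrison Mentoring 544/938 × $1,733,950 = 1,005,617.06; Upper Wellness 54/938 × $1,733,950 = 99,822.28; North Youth 340/938 × $1,733,950 = 628,510.66.
Rounded to nearest $5: Garrison Mentoring $1,005,615; Upper Wellness $99,820; North Youth $628,510. Sum = $1,733,945.
Difference $1,733,950 − $1,733,945 = +$5 applied to Upper Wellness: Upper Wellness becomes $99,825.

Garrison Mentoring: $1,005,615 · Upper Wellness: $99,825 · North Youth: $628,510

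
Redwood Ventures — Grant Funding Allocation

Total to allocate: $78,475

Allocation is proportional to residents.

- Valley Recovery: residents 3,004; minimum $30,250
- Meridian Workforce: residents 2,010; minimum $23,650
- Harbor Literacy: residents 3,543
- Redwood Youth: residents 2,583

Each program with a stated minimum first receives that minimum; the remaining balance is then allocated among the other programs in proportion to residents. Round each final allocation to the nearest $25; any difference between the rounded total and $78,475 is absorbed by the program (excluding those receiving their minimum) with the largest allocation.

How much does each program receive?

Valley Recovery: $30,250 | Meridian Workforce: $23,650 | Harbor Literacy: $14,225 | Redwood Youth: $10,350

Minimums first: Valley Recovery $30,250; Meridian Workforce $23,650. Balance $24,575.
Balance split over remaining residents 6,126: Harbor Literacy 14,213.06 → $14,225; Redwood Youth 10,361.94 → $10,350.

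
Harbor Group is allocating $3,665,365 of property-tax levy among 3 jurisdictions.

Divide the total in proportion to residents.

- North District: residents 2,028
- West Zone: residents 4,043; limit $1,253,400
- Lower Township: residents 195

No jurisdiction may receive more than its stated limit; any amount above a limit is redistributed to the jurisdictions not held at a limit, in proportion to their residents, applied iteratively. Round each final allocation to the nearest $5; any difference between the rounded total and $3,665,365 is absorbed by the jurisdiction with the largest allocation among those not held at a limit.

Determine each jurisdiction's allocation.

Sum of residents: 6,266.
Pro-rata shares before constraints: North District 1,186,300.71; West Zone 2,364,996.92; Lower Township 114,067.38.
Cap binds for West Zone ($1,253,400); residual $2,411,965 reallocated over remaining residents 2,223.
Remaining shares: North District 2,200,389.12 → $2,200,390; Lower Township 211,575.88 → $211,575.

North District: $2,200,390; West Zone: $1,253,400; Lower Township: $211,575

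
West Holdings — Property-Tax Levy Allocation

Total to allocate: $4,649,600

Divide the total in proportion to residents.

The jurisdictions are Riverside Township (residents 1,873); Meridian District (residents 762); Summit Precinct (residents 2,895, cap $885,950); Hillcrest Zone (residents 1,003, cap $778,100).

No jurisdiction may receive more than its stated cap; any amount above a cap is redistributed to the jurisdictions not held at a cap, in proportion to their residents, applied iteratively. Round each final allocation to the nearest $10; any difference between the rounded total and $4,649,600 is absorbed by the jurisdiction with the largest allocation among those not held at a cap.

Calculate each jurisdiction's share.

Combined residents = 6,533.
Unconstrained shares: Riverside Township 1,333,032.42; Meridian District 542,322.85; Summit Precinct 2,060,399.82; Hillcrest Zone 713,844.91.
Held at cap: Summit Precinct ($885,950); balance $3,763,650 reallocated over remaining residents 3,638.
Held at cap: Hillcrest Zone ($778,100); balance $2,985,550 reallocated over remaining residents 2,635.
Remaining shares: Riverside Township 2,122,176.53 → $2,122,180; Meridian District 863,373.47 → $863,370.

Riverside Township: $2,122,180; Meridian District: $863,370; Summit Precinct: $885,950; Hillcrest Zone: $778,100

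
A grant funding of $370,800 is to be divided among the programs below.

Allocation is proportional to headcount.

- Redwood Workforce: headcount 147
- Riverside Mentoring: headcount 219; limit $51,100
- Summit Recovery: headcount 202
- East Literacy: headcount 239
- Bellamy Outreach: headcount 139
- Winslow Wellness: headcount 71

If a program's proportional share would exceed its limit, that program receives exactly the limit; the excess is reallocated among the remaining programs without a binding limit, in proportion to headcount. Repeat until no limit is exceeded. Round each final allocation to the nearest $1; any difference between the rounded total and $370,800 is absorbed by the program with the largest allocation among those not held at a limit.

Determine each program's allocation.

Redwood Workforce: $58,892; Riverside Mentoring: $51,100; Summit Recovery: $80,927; East Literacy: $95,750; Bellamy Outreach: $55,687; Winslow Wellness: $28,444

Headcount total: 1,017.
Pro-rata shares before constraints: Redwood Workforce 53,596.46; Riverside Mentoring 79,847.79; Summit Recovery 73,649.56; East Literacy 87,139.82; Bellamy Outreach 50,679.65; Winslow Wellness 25,886.73.
Capped: Riverside Mentoring ($51,100); residual $319,700 reallocated over remaining headcount 798.
Remaining shares: Redwood Workforce 58,892.11 → $58,892; Summit Recovery 80,926.57 → $80,927; East Literacy 95,749.75 → $95,750; Bellamy Outreach 55,687.09 → $55,687; Winslow Wellness 28,444.49 → $28,444.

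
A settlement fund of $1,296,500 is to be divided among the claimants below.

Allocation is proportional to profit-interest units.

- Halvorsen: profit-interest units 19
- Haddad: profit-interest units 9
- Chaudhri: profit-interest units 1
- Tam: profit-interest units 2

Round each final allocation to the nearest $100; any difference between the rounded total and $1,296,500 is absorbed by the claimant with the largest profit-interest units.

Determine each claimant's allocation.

Profit-interest units total: 31.
Raw shares: Halvorsen 19/31 × $1,296,500 = 794,629.03; Haddad 9/31 × $1,296,500 = 376,403.23; Chaudhri 1/31 × $1,296,500 = 41,822.58; Tam 2/31 × $1,296,500 = 83,645.16.
After rounding ($100): Halvorsen $794,600; Haddad $376,400; Chaudhri $41,800; Tam $83,600. Sum = $1,296,400.
Difference $1,296,500 − $1,296,400 = +$100 applied to largest profit-interest units (Halvorsen): Halvorsen becomes $794,700.

Halvorsen: $794,700 | Haddad: $376,400 | Chaudhri: $41,800 | Tam: $83,600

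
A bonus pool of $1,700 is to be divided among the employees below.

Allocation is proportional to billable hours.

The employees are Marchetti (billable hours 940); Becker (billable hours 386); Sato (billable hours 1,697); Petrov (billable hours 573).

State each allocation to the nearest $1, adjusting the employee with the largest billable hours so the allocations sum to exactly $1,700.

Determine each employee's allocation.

Billable hours total: 3,596.
Unrounded shares: Marchetti 940/3,596 × $1,700 = 444.38; Becker 386/3,596 × $1,700 = 182.48; Sato 1,697/3,596 × $1,700 = 802.25; Petrov 573/3,596 × $1,700 = 270.88.
At nearest $1: Marchetti $444; Becker $182; Sato $802; Petrov $271. Sum = $1,699.
Difference $1,700 − $1,699 = +$1 applied to largest billable hours (Sato): Sato becomes $803.

Marchetti: $444; Becker: $182; Sato: $803; Petrov: $271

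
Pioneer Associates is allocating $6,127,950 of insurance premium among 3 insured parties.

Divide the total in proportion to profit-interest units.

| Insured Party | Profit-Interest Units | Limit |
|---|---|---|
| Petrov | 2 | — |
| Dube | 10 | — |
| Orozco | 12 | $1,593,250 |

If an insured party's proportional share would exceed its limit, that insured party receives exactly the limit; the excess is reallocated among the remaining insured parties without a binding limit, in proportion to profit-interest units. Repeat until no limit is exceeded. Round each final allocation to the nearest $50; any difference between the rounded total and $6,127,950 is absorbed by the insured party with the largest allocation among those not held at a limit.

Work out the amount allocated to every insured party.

Petrov: $755,800 · Dube: $3,778,900 · Orozco: $1,593,250

Combined profit-interest units = 24.
Proportional shares (ignoring caps): Petrov 510,662.50; Dube 2,553,312.50; Orozco 3,063,975.00.
Capped: Orozco ($1,593,250); remaining pool $4,534,700 reallocated over remaining profit-interest units 12.
Remaining shares: Petrov 755,783.33 → $755,800; Dube 3,778,916.67 → $3,778,900.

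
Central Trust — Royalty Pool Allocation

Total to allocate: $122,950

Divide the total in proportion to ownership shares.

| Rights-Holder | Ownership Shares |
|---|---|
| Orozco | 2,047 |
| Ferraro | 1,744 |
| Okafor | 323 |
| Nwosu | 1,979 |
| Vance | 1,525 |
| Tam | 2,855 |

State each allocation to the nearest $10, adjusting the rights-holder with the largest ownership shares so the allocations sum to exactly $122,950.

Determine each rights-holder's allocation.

Orozco: $24,030 | Ferraro: $20,470 | Okafor: $3,790 | Nwosu: $23,230 | Vance: $17,900 | Tam: $33,530

Total ownership shares = 10,473.
Raw shares: Orozco 2,047/10,473 × $122,950 = 24,031.19; Ferraro 1,744/10,473 × $122,950 = 20,474.06; Okafor 323/10,473 × $122,950 = 3,791.93; Nwosu 1,979/10,473 × $122,950 = 23,232.89; Vance 1,525/10,473 × $122,950 = 17,903.06; Tam 2,855/10,473 × $122,950 = 33,516.88.
After rounding ($10): Orozco $24,030; Ferraro $20,470; Okafor $3,790; Nwosu $23,230; Vance $17,900; Tam $33,520. Sum = $122,940.
Difference $122,950 − $122,940 = +$10 applied to largest ownership shares (Tam): Tam becomes $33,530.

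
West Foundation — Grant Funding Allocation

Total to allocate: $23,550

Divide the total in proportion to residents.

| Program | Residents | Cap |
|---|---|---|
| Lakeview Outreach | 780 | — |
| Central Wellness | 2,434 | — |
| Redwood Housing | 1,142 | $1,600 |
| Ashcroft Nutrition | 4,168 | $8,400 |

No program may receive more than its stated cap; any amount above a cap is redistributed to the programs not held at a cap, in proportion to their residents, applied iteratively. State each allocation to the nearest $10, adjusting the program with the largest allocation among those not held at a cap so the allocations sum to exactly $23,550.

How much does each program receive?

Lakeview Outreach: $3,290; Central Wellness: $10,260; Redwood Housing: $1,600; Ashcroft Nutrition: $8,400

Combined residents = 8,524.
Unconstrained shares: Lakeview Outreach 2,154.97; Central Wellness 6,724.62; Redwood Housing 3,155.10; Ashcroft Nutrition 11,515.30.
Capped: Redwood Housing ($1,600), Ashcroft Nutrition ($8,400); balance $13,550 reallocated over remaining residents 3,214.
Redistributed shares: Lakeview Outreach 3,288.43 → $3,290; Central Wellness 10,261.57 → $10,260.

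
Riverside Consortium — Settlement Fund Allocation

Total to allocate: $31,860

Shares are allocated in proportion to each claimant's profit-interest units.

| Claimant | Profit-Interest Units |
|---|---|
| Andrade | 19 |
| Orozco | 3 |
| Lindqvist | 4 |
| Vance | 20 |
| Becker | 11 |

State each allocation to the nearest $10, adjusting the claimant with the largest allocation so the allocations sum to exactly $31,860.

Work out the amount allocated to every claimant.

Sum of profit-interest units: 57.
Unrounded shares: Andrade 19/57 × $31,860 = 10,620.00; Orozco 3/57 × $31,860 = 1,676.84; Lindqvist 4/57 × $31,860 = 2,235.79; Vance 20/57 × $31,860 = 11,178.95; Becker 11/57 × $31,860 = 6,148.42.
After rounding ($10): Andrade $10,620; Orozco $1,680; Lindqvist $2,240; Vance $11,180; Becker $6,150. Sum = $31,870.
Difference $31,860 − $31,870 = −$10 applied to largest allocation (Vance): Vance becomes $11,170.

Andrade: $10,620 · Orozco: $1,680 · Lindqvist: $2,240 · Vance: $11,170 · Becker: $6,150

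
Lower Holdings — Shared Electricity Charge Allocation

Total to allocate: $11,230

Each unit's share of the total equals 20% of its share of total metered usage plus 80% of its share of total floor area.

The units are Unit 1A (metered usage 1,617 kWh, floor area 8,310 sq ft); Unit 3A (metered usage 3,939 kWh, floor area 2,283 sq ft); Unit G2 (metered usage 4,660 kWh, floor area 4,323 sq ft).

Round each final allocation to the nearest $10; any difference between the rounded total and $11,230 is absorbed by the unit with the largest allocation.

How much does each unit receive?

Unit 1A: $5,360; Unit 3A: $2,240; Unit G2: $3,630

Totals — metered usage 10,216, floor area 14,916.
Combined weights (20% metered usage + 80% floor area): Unit 1A 0.4774; Unit 3A 0.1996; Unit G2 0.3231.
Raw shares: Unit 1A 5,360.66; Unit 3A 2,241.06; Unit G2 3,628.28.
At nearest $10: Unit 1A $5,360; Unit 3A $2,240; Unit G2 $3,630. Sum = $11,230.
Sum already equals the total — no adjustment.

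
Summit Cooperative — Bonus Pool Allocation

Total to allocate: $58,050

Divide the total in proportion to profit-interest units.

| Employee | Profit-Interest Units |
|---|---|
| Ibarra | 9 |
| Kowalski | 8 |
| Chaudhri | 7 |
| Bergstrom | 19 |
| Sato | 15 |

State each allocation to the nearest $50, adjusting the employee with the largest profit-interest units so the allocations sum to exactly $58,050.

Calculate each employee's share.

Ibarra: $9,000 · Kowalski: $8,000 · Chaudhri: $7,000 · Bergstrom: $19,050 · Sato: $15,000

Total profit-interest units = 9 + 8 + 7 + 19 + 15 = 58.
Proportional shares: Ibarra 9,007.76; Kowalski 8,006.90; Chaudhri 7,006.03; Bergstrom 19,016.38; Sato 15,012.93.
Rounded to nearest $50: Ibarra $9,000; Kowalski $8,000; Chaudhri $7,000; Bergstrom $19,000; Sato $15,000. Sum = $58,000.
Difference $58,050 − $58,000 = +$50 applied to largest profit-interest units (Bergstrom): Bergstrom becomes $19,050.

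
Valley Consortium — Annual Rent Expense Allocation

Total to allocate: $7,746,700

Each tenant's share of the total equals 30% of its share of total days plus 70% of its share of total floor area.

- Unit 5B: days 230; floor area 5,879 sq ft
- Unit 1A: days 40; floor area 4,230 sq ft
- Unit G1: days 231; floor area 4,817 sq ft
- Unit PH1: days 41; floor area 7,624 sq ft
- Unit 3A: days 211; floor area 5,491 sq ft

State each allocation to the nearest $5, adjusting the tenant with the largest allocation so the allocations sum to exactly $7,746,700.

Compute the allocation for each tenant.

Unit 5B: $1,846,765; Unit 1A: $941,470; Unit G1: $1,644,475; Unit PH1: $1,600,900; Unit 3A: $1,713,090

Totals — days 753, floor area 28,041.
Combined weights (30% days + 70% floor area): Unit 5B 0.2384; Unit 1A 0.1215; Unit G1 0.2123; Unit PH1 0.2067; Unit 3A 0.2211.
Raw shares: Unit 5B 1,846,763.45; Unit 1A 941,469.10; Unit G1 1,644,475.62; Unit PH1 1,600,901.85; Unit 3A 1,713,089.97.
After rounding ($5): Unit 5B $1,846,765; Unit 1A $941,470; Unit G1 $1,644,475; Unit PH1 $1,600,900; Unit 3A $1,713,090. Sum = $7,746,700.
Rounded total matches; no reconciliation needed.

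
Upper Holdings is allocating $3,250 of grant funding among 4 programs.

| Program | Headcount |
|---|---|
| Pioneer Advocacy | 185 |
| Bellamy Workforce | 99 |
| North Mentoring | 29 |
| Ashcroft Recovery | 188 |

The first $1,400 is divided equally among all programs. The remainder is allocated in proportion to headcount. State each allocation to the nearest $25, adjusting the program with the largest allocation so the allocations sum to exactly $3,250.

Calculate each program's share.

Pioneer Advocacy: $1,025 · Bellamy Workforce: $725 · North Mentoring: $450 · Ashcroft Recovery: $1,050

Equal tier: $1,400 ÷ 4 = $350 apiece.
Remainder $1,850 by headcount (total 501): Pioneer Advocacy 683.13 → $675; Bellamy Workforce 365.57 → $375; North Mentoring 107.09 → $100; Ashcroft Recovery 694.21 → $700.
Totals: Pioneer Advocacy $350 + $675 = $1,025; Bellamy Workforce $350 + $375 = $725; North Mentoring $350 + $100 = $450; Ashcroft Recovery $350 + $700 = $1,050.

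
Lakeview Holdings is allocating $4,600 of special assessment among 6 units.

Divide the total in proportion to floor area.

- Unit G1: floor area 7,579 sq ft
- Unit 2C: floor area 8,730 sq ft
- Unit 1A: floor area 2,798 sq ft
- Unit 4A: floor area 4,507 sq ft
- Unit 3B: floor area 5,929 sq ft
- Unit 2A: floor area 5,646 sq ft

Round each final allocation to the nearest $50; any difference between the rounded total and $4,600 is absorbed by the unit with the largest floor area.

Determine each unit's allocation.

Floor area total: 35,189.
Unrounded shares: Unit G1 7,579/35,189 × $4,600 = 990.75; Unit 2C 8,730/35,189 × $4,600 = 1,141.21; Unit 1A 2,798/35,189 × $4,600 = 365.76; Unit 4A 4,507/35,189 × $4,600 = 589.17; Unit 3B 5,929/35,189 × $4,600 = 775.05; Unit 2A 5,646/35,189 × $4,600 = 738.06.
After rounding ($50): Unit G1 $1,000; Unit 2C $1,150; Unit 1A $350; Unit 4A $600; Unit 3B $800; Unit 2A $750. Sum = $4,650.
Difference $4,600 − $4,650 = −$50 applied to largest floor area (Unit 2C): Unit 2C becomes $1,100.

Unit G1: $1,000 · Unit 2C: $1,100 · Unit 1A: $350 · Unit 4A: $600 · Unit 3B: $800 · Unit 2A: $750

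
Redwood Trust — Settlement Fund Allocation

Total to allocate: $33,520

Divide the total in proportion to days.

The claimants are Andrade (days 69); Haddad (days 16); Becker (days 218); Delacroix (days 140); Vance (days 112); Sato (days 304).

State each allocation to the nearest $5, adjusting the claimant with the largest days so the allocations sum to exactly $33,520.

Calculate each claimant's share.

Days total: 859.
Raw shares: Andrade 69/859 × $33,520 = 2,692.53; Haddad 16/859 × $33,520 = 624.35; Becker 218/859 × $33,520 = 8,506.82; Delacroix 140/859 × $33,520 = 5,463.10; Vance 112/859 × $33,520 = 4,370.48; Sato 304/859 × $33,520 = 11,862.72.
At nearest $5: Andrade $2,695; Haddad $625; Becker $8,505; Delacroix $5,465; Vance $4,370; Sato $11,865. Sum = $33,525.
Difference $33,520 − $33,525 = −$5 applied to largest days (Sato): Sato becomes $11,860.

Andrade: $2,695 | Haddad: $625 | Becker: $8,505 | Delacroix: $5,465 | Vance: $4,370 | Sato: $11,860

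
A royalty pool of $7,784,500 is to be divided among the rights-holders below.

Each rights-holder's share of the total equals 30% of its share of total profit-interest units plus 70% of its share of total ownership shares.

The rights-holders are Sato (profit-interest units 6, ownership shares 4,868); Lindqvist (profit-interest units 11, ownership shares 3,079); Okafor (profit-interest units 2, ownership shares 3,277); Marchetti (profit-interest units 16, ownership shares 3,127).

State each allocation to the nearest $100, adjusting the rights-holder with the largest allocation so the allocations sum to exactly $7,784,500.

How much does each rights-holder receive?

Profit-interest units total 35; ownership shares total 14,351.
Blended shares (30% profit-interest units + 70% ownership shares): Sato 0.2889; Lindqvist 0.2445; Okafor 0.1770; Marchetti 0.2897.
Pro-rata amounts: Sato 2,248,750.86; Lindqvist 1,903,079.60; Okafor 1,377,742.67; Marchetti 2,254,926.88.
Rounded to nearest $100: Sato $2,248,800; Lindqvist $1,903,100; Okafor $1,377,700; Marchetti $2,254,900. Sum = $7,784,500.
No rounding difference to absorb.

Sato: $2,248,800 | Lindqvist: $1,903,100 | Okafor: $1,377,700 | Marchetti: $2,254,900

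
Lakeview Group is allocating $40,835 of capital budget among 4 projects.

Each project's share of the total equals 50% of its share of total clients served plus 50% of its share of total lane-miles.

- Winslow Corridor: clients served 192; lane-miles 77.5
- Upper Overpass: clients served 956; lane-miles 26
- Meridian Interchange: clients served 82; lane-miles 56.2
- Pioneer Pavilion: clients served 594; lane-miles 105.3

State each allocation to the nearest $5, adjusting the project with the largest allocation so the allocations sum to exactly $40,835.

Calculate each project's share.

Clients served total 1,824; lane-miles total 265.
Combined weights (50% clients served + 50% lane-miles): Winslow Corridor 0.1989; Upper Overpass 0.3111; Meridian Interchange 0.1285; Pioneer Pavilion 0.3615.
Raw shares: Winslow Corridor 8,120.37; Upper Overpass 12,704.50; Meridian Interchange 5,247.94; Pioneer Pavilion 14,762.19.
After rounding ($5): Winslow Corridor $8,120; Upper Overpass $12,705; Meridian Interchange $5,250; Pioneer Pavilion $14,760. Sum = $40,835.
Rounded total matches; no reconciliation needed.

Winslow Corridor: $8,120 · Upper Overpass: $12,705 · Meridian Interchange: $5,250 · Pioneer Pavilion: $14,760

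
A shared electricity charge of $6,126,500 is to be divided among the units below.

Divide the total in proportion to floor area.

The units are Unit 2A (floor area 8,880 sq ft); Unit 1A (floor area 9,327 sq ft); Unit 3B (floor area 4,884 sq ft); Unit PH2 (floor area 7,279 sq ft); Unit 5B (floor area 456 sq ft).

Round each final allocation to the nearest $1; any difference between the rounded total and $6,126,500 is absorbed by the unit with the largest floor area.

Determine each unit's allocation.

Sum of floor area: 30,826.
Pro-rata amounts: Unit 2A 8,880/30,826 × $6,126,500 = 1,764,851.75; Unit 1A 9,327/30,826 × $6,126,500 = 1,853,690.57; Unit 3B 4,884/30,826 × $6,126,500 = 970,668.46; Unit PH2 7,279/30,826 × $6,126,500 = 1,446,661.70; Unit 5B 456/30,826 × $6,126,500 = 90,627.52.
After rounding ($1): Unit 2A $1,764,852; Unit 1A $1,853,691; Unit 3B $970,668; Unit PH2 $1,446,662; Unit 5B $90,628. Sum = $6,126,501.
Difference $6,126,500 − $6,126,501 = −$1 applied to largest floor area (Unit 1A): Unit 1A becomes $1,853,690.

Unit 2A: $1,764,852; Unit 1A: $1,853,690; Unit 3B: $970,668; Unit PH2: $1,446,662; Unit 5B: $90,628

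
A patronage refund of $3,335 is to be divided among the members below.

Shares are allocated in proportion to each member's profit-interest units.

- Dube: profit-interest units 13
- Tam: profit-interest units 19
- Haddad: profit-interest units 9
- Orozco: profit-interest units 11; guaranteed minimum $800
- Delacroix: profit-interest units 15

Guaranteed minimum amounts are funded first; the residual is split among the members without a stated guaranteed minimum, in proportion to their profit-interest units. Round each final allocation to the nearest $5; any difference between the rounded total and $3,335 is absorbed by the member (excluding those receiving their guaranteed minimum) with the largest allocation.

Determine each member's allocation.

Minimums first: Orozco $800. Balance $2,535.
Balance split over remaining profit-interest units 56: Dube 588.48 → $590; Tam 860.09 → $860; Haddad 407.41 → $405; Delacroix 679.02 → $680.

Dube: $590 · Tam: $860 · Haddad: $405 · Orozco: $800 · Delacroix: $680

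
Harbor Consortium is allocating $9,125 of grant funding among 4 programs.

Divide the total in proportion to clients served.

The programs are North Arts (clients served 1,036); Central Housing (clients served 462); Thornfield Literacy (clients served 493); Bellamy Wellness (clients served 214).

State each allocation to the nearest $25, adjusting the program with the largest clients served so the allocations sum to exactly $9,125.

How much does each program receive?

North Arts: $4,300 | Central Housing: $1,900 | Thornfield Literacy: $2,050 | Bellamy Wellness: $875

Combined clients served = 2,205.
Unrounded shares: North Arts 1,036/2,205 × $9,125 = 4,287.30; Central Housing 462/2,205 × $9,125 = 1,911.90; Thornfield Literacy 493/2,205 × $9,125 = 2,040.19; Bellamy Wellness 214/2,205 × $9,125 = 885.60.
After rounding ($25): North Arts $4,275; Central Housing $1,900; Thornfield Literacy $2,050; Bellamy Wellness $875. Sum = $9,100.
Difference $9,125 − $9,100 = +$25 applied to largest clients served (North Arts): North Arts becomes $4,300.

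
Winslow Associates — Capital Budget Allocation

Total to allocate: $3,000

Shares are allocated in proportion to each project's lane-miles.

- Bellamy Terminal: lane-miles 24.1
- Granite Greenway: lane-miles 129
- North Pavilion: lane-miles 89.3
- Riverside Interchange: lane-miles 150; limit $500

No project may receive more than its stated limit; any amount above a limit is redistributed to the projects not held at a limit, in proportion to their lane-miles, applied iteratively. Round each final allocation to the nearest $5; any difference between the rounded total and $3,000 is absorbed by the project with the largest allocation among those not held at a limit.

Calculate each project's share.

Sum of lane-miles: 392.4.
Pro-rata shares before constraints: Bellamy Terminal 184.25; Granite Greenway 986.24; North Pavilion 682.72; Riverside Interchange 1,146.79.
Held at cap: Riverside Interchange ($500); residual $2,500 reallocated over remaining lane-miles 242.4.
Redistributed shares: Bellamy Terminal 248.56 → $250; Granite Greenway 1,330.45 → $1,330; North Pavilion 921.00 → $920.

Bellamy Terminal: $250 | Granite Greenway: $1,330 | North Pavilion: $920 | Riverside Interchange: $500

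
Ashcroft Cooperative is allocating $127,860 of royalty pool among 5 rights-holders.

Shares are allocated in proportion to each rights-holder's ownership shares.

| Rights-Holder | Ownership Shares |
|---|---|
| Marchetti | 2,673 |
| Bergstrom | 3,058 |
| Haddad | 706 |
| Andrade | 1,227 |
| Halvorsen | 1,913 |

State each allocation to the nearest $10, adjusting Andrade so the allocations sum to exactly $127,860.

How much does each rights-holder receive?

Marchetti: $35,690 · Bergstrom: $40,830 · Haddad: $9,430 · Andrade: $16,370 · Halvorsen: $25,540

Ownership shares total: 9,577.
Pro-rata amounts: Marchetti 2,673/9,577 × $127,860 = 35,686.52; Bergstrom 3,058/9,577 × $127,860 = 40,826.55; Haddad 706/9,577 × $127,860 = 9,425.62; Andrade 1,227/9,577 × $127,860 = 16,381.35; Halvorsen 1,913/9,577 × $127,860 = 25,539.96.
After rounding ($10): Marchetti $35,690; Bergstrom $40,830; Haddad $9,430; Andrade $16,380; Halvorsen $25,540. Sum = $127,870.
Difference $127,860 − $127,870 = −$10 applied to Andrade: Andrade becomes $16,370.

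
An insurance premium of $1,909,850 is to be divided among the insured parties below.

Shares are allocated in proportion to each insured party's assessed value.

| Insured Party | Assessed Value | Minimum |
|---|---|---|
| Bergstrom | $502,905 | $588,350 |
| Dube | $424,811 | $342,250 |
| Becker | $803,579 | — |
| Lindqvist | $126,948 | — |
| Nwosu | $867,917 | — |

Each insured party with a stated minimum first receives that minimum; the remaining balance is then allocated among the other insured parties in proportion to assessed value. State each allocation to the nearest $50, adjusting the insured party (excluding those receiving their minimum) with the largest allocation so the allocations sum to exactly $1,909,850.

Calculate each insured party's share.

Fund the minimums — Bergstrom $588,350; Dube $342,250. Residual $979,250.
Residual split over remaining assessed value 1,798,444: Becker 437,547.53 → $437,550; Lindqvist 69,122.99 → $69,100; Nwosu 472,579.48 → $472,600.

Bergstrom: $588,350 | Dube: $342,250 | Becker: $437,550 | Lindqvist: $69,100 | Nwosu: $472,600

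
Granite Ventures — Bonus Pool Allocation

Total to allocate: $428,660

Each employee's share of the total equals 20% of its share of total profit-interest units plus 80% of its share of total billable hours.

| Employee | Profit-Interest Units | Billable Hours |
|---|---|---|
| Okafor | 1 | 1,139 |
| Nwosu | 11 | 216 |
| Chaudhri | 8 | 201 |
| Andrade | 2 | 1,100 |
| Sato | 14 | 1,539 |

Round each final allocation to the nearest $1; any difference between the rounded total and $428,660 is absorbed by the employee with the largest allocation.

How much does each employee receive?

Okafor: $95,491; Nwosu: $43,853; Chaudhri: $35,483; Andrade: $94,684; Sato: $159,149

Profit-interest units total 36; billable hours total 4,195.
Combined weights (20% profit-interest units + 80% billable hours): Okafor 0.2228; Nwosu 0.1023; Chaudhri 0.0828; Andrade 0.2209; Sato 0.3713.
Pro-rata amounts: Okafor 95,491.10; Nwosu 43,853.21; Chaudhri 35,482.67; Andrade 94,684.41; Sato 159,148.61.
After rounding ($1): Okafor $95,491; Nwosu $43,853; Chaudhri $35,483; Andrade $94,684; Sato $159,149. Sum = $428,660.
No rounding difference to absorb.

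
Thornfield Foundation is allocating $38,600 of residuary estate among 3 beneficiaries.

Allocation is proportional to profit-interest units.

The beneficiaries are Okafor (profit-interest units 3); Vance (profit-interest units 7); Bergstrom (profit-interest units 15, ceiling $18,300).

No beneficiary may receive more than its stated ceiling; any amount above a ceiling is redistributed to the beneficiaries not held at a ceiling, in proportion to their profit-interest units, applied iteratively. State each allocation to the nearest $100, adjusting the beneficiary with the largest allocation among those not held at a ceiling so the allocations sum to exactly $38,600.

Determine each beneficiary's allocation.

Profit-interest units total: 25.
Pro-rata shares before constraints: Okafor 4,632.00; Vance 10,808.00; Bergstrom 23,160.00.
Cap binds for Bergstrom ($18,300); balance $20,300 reallocated over remaining profit-interest units 10.
Remaining shares: Okafor 6,090.00 → $6,100; Vance 14,210.00 → $14,200.

Okafor: $6,100; Vance: $14,200; Bergstrom: $18,300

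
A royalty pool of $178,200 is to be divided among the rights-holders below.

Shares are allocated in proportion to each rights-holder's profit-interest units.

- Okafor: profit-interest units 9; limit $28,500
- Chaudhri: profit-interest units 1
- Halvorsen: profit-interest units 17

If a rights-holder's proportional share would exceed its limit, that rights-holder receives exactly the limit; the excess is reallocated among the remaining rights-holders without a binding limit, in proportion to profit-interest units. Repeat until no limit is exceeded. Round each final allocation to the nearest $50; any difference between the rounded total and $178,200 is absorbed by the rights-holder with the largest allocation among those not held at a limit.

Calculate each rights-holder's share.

Okafor: $28,500 · Chaudhri: $8,300 · Halvorsen: $141,400

Combined profit-interest units = 27.
Unconstrained shares: Okafor 59,400.00; Chaudhri 6,600.00; Halvorsen 112,200.00.
Capped: Okafor ($28,500); balance $149,700 reallocated over remaining profit-interest units 18.
Shares after redistribution: Chaudhri 8,316.67 → $8,300; Halvorsen 141,383.33 → $141,400.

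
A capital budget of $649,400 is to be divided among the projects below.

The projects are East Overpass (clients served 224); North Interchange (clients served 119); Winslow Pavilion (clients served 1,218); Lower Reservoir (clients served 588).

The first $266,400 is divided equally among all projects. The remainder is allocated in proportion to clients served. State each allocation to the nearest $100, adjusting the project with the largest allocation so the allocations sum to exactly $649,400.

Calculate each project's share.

$266,400 shared equally gives $66,600 per project.
Remainder $383,000 by clients served (total 2,149): East Overpass 39,921.82 → $39,900; North Interchange 21,208.47 → $21,200; Winslow Pavilion 217,074.92 → $217,100; Lower Reservoir 104,794.79 → $104,800.
Totals: East Overpass $66,600 + $39,900 = $106,500; North Interchange $66,600 + $21,200 = $87,800; Winslow Pavilion $66,600 + $217,100 = $283,700; Lower Reservoir $66,600 + $104,800 = $171,400.

East Overpass: $106,500 · North Interchange: $87,800 · Winslow Pavilion: $283,700 · Lower Reservoir: $171,400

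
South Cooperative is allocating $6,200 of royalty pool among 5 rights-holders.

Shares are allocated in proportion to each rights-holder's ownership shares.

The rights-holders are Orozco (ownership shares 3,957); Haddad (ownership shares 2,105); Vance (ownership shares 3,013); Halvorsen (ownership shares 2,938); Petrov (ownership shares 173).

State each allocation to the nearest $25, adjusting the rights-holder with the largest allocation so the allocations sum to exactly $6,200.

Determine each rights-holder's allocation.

Combined ownership shares = 12,186.
Pro-rata amounts: Orozco 3,957/12,186 × $6,200 = 2,013.24; Haddad 2,105/12,186 × $6,200 = 1,070.98; Vance 3,013/12,186 × $6,200 = 1,532.96; Halvorsen 2,938/12,186 × $6,200 = 1,494.80; Petrov 173/12,186 × $6,200 = 88.02.
Rounded to nearest $25: Orozco $2,025; Haddad $1,075; Vance $1,525; Halvorsen $1,500; Petrov $100. Sum = $6,225.
Difference $6,200 − $6,225 = −$25 applied to largest allocation (Orozco): Orozco becomes $2,000.

Orozco: $2,000 · Haddad: $1,075 · Vance: $1,525 · Halvorsen: $1,500 · Petrov: $100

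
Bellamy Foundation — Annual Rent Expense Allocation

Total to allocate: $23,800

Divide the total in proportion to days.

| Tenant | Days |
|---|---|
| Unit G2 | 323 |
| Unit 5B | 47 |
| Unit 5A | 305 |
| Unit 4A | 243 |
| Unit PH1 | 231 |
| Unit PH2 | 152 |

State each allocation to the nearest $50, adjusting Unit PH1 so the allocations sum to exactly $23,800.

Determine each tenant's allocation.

Days total: 1,301.
Proportional shares: Unit G2 323/1,301 × $23,800 = 5,908.84; Unit 5B 47/1,301 × $23,800 = 859.80; Unit 5A 305/1,301 × $23,800 = 5,579.55; Unit 4A 243/1,301 × $23,800 = 4,445.35; Unit PH1 231/1,301 × $23,800 = 4,225.83; Unit PH2 152/1,301 × $23,800 = 2,780.63.
After rounding ($50): Unit G2 $5,900; Unit 5B $850; Unit 5A $5,600; Unit 4A $4,450; Unit PH1 $4,250; Unit PH2 $2,800. Sum = $23,850.
Difference $23,800 − $23,850 = −$50 applied to Unit PH1: Unit PH1 becomes $4,200.

Unit G2: $5,900 · Unit 5B: $850 · Unit 5A: $5,600 · Unit 4A: $4,450 · Unit PH1: $4,200 · Unit PH2: $2,800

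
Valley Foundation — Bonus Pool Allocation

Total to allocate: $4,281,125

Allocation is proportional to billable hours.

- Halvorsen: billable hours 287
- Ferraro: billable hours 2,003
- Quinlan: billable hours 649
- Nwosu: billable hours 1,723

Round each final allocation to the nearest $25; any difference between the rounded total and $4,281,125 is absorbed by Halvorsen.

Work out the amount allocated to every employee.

Halvorsen: $263,575 | Ferraro: $1,839,350 | Quinlan: $595,975 | Nwosu: $1,582,225

Combined billable hours = 4,662.
Unrounded shares: Halvorsen 287/4,662 × $4,281,125 = 263,552.74; Ferraro 2,003/4,662 × $4,281,125 = 1,839,359.37; Quinlan 649/4,662 × $4,281,125 = 595,978.15; Nwosu 1,723/4,662 × $4,281,125 = 1,582,234.74.
After rounding ($25): Halvorsen $263,550; Ferraro $1,839,350; Quinlan $595,975; Nwosu $1,582,225. Sum = $4,281,100.
Difference $4,281,125 − $4,281,100 = +$25 applied to Halvorsen: Halvorsen becomes $263,575.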